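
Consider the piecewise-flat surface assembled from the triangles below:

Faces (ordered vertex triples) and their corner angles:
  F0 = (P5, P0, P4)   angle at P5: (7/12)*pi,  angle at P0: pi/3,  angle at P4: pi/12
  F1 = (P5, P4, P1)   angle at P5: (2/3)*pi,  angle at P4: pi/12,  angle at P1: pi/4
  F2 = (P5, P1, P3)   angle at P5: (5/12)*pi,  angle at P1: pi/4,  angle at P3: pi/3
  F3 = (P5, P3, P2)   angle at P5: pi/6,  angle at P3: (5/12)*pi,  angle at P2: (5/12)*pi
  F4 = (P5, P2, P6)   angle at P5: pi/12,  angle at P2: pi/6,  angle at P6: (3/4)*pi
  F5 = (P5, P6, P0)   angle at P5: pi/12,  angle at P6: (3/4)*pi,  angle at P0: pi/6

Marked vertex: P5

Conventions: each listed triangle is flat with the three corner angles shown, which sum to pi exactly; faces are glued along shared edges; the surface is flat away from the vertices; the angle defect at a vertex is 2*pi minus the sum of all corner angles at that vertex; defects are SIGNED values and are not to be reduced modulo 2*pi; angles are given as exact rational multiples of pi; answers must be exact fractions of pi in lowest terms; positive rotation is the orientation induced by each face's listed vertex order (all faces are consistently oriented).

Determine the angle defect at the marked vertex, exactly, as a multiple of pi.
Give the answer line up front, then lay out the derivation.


Answer: defect(P5) = 0

Sum of corner angles at P5: 2*pi
defect = 2*pi - 2*pi


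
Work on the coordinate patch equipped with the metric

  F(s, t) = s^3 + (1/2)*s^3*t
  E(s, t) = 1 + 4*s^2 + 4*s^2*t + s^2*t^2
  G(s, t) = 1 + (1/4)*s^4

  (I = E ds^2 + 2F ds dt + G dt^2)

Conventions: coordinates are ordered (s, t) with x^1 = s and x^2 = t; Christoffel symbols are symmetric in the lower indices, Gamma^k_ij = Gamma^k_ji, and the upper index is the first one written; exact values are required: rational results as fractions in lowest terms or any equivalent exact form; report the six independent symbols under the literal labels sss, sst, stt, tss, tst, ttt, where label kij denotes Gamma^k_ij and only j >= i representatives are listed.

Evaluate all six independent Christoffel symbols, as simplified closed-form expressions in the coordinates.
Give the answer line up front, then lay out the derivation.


Answer: Gamma_sss = (4*s*t^2 + 16*s*t + 16*s)/(s^4 + 4*s^2*t^2 + 16*s^2*t + 16*s^2 + 4), Gamma_sst = (4*s^2*t + 8*s^2)/(s^4 + 4*s^2*t^2 + 16*s^2*t + 16*s^2 + 4), Gamma_stt = 0, Gamma_tss = (2*s^2*t + 4*s^2)/(s^4 + 4*s^2*t^2 + 16*s^2*t + 16*s^2 + 4), Gamma_tst = 2*s^3/(s^4 + 4*s^2*t^2 + 16*s^2*t + 16*s^2 + 4), Gamma_ttt = 0

E = 1 + 4*s^2 + 4*s^2*t + s^2*t^2; F = s^3 + (1/2)*s^3*t; G = 1 + (1/4)*s^4
Gamma^k_ij = (1/2) g^{kl} (d_i g_jl + d_j g_il - d_l g_ij), with g^inv = (1/(EG-F^2)) [[G, -F], [-F, E]]
first partials: E_s = 8*s + 8*s*t + 2*s*t^2, E_t = 4*s^2 + 2*s^2*t, F_s = 3*s^2 + (3/2)*s^2*t, F_t = (1/2)*s^3, G_s = s^3, G_t = 0
D = EG - F^2 = 1 + 4*s^2 + 4*s^2*t + s^2*t^2 + (1/4)*s^4
expanded: Gamma^s_ss = (G E_s - 2F F_s + F E_t)/(2D), Gamma^s_st = (G E_t - F G_s)/(2D), Gamma^s_tt = (2G F_t - G G_s - F G_t)/(2D), Gamma^t_ss = (2E F_s - E E_t - F E_s)/(2D), Gamma^t_st = (E G_s - F E_t)/(2D), Gamma^t_tt = (E G_t - 2F F_t + F G_s)/(2D); substitute and cancel common factors


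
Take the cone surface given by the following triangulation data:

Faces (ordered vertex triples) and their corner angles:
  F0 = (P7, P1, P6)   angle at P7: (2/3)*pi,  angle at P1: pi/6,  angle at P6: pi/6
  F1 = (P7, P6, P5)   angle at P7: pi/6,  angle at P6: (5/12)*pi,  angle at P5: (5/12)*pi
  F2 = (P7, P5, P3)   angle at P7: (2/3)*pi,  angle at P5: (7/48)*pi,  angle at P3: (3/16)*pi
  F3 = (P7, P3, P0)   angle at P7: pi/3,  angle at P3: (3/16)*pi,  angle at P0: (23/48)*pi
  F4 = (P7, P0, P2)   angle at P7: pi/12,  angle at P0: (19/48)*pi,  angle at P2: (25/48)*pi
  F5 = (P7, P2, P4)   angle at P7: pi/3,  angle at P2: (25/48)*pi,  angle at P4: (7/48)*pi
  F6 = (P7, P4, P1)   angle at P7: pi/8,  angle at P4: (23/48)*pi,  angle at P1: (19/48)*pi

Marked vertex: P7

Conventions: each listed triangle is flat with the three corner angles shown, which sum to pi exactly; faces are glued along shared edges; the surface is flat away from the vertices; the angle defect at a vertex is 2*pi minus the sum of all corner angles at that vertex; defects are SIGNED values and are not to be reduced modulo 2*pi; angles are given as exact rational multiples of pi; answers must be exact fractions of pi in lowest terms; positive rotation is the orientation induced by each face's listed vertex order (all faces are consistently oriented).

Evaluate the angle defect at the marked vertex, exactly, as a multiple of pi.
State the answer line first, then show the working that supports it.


Answer: defect(P7) = (-3/8)*pi

Sum of corner angles at P7: (19/8)*pi
defect = 2*pi - (19/8)*pi


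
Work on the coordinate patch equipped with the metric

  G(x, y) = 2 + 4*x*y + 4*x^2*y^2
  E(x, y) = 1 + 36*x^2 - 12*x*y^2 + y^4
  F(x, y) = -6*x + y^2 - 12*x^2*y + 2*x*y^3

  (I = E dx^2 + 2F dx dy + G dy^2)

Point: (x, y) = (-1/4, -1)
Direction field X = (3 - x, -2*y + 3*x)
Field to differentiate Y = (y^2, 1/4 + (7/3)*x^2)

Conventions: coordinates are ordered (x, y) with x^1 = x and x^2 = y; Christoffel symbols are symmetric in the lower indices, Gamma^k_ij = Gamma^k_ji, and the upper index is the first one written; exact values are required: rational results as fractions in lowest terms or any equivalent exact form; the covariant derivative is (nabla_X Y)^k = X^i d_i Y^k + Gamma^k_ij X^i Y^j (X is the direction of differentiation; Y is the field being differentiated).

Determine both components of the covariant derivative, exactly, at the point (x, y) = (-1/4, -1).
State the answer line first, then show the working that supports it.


Answer: (nabla_X Y)^x = -21965/2432, (nabla_X Y)^y = -56257/7296

E = 29/4, F = 15/4, G = 13/4 at the point
E_x = -30, E_y = -10, F_x = -14, F_y = -17/4, G_x = -6, G_y = -3/2
EG - F^2 = 19/2;  g^inv = (2/19) * [[13/4, -15/4], [-15/4, 29/4]]
first-kind symbols [ij,l] = (1/2)(d_i g_jl + d_j g_il - d_l g_ij): [xx,x] = E_x/2 = -15, [xx,y] = F_x - E_y/2 = -9, [xy,x] = E_y/2 = -5, [xy,y] = G_x/2 = -3, [yy,x] = F_y - G_x/2 = -5/4, [yy,y] = G_y/2 = -3/4
Gamma^x_ij = (G*[ij,x] - F*[ij,y])/(EG - F^2), Gamma^y_ij = (E*[ij,y] - F*[ij,x])/(EG - F^2)
Gamma_xxx = -30/19, Gamma_xxy = -10/19, Gamma_xyy = -5/38, Gamma_yxx = -18/19, Gamma_yxy = -6/19, Gamma_yyy = -3/38
X = (13/4, 5/4), Y = (1, 19/48) at the point


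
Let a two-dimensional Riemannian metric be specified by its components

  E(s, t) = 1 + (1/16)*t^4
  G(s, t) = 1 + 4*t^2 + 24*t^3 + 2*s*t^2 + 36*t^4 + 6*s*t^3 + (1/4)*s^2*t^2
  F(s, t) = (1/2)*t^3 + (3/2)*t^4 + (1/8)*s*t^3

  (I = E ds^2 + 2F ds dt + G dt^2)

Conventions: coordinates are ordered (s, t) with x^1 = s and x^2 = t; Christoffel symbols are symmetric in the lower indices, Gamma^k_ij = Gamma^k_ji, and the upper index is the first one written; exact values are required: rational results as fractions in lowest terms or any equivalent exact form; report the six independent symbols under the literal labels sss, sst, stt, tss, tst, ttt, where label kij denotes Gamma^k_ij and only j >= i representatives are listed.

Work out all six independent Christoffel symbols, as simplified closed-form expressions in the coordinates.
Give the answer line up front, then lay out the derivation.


Answer: Gamma_sss = 0, Gamma_sst = 2*t^3/(4*s^2*t^2 + 96*s*t^3 + 32*s*t^2 + 577*t^4 + 384*t^3 + 64*t^2 + 16), Gamma_stt = (2*s*t^2 + 48*t^3 + 8*t^2)/(4*s^2*t^2 + 96*s*t^3 + 32*s*t^2 + 577*t^4 + 384*t^3 + 64*t^2 + 16), Gamma_tss = 0, Gamma_tst = (4*s*t^2 + 48*t^3 + 16*t^2)/(4*s^2*t^2 + 96*s*t^3 + 32*s*t^2 + 577*t^4 + 384*t^3 + 64*t^2 + 16), Gamma_ttt = (4*s^2*t + 144*s*t^2 + 32*s*t + 1152*t^3 + 576*t^2 + 64*t)/(4*s^2*t^2 + 96*s*t^3 + 32*s*t^2 + 577*t^4 + 384*t^3 + 64*t^2 + 16)

E = 1 + (1/16)*t^4; F = (1/2)*t^3 + (3/2)*t^4 + (1/8)*s*t^3; G = 1 + 4*t^2 + 24*t^3 + 2*s*t^2 + 36*t^4 + 6*s*t^3 + (1/4)*s^2*t^2
Gamma^k_ij = (1/2) g^{kl} (d_i g_jl + d_j g_il - d_l g_ij), with g^inv = (1/(EG-F^2)) [[G, -F], [-F, E]]
first partials: E_s = 0, E_t = (1/4)*t^3, F_s = (1/8)*t^3, F_t = (3/2)*t^2 + 6*t^3 + (3/8)*s*t^2, G_s = 2*t^2 + 6*t^3 + (1/2)*s*t^2, G_t = 8*t + 72*t^2 + 4*s*t + 144*t^3 + 18*s*t^2 + (1/2)*s^2*t
D = EG - F^2 = 1 + 4*t^2 + 24*t^3 + 2*s*t^2 + (577/16)*t^4 + 6*s*t^3 + (1/4)*s^2*t^2
expanded: Gamma^s_ss = (G E_s - 2F F_s + F E_t)/(2D), Gamma^s_st = (G E_t - F G_s)/(2D), Gamma^s_tt = (2G F_t - G G_s - F G_t)/(2D), Gamma^t_ss = (2E F_s - E E_t - F E_s)/(2D), Gamma^t_st = (E G_s - F E_t)/(2D), Gamma^t_tt = (E G_t - 2F F_t + F G_s)/(2D); substitute and cancel common factors


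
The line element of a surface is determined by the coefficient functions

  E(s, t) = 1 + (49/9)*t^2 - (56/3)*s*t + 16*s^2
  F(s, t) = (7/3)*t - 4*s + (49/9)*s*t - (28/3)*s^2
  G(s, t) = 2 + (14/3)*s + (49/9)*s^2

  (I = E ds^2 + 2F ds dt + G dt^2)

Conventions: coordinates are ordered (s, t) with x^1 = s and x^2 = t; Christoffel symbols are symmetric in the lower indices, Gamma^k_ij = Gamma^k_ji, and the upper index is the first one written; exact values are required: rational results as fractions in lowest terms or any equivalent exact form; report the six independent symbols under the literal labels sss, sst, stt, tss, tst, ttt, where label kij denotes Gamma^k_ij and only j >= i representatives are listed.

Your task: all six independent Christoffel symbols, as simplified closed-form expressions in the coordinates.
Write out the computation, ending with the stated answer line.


E = 1 + (49/9)*t^2 - (56/3)*s*t + 16*s^2; F = (7/3)*t - 4*s + (49/9)*s*t - (28/3)*s^2; G = 2 + (14/3)*s + (49/9)*s^2
Gamma^k_ij = (1/2) g^{kl} (d_i g_jl + d_j g_il - d_l g_ij), with g^inv = (1/(EG-F^2)) [[G, -F], [-F, E]]
first partials: E_s = -(56/3)*t + 32*s, E_t = (98/9)*t - (56/3)*s, F_s = -4 + (49/9)*t - (56/3)*s, F_t = 7/3 + (49/9)*s, G_s = 14/3 + (98/9)*s, G_t = 0
D = EG - F^2 = 2 + (14/3)*s + (49/9)*t^2 - (56/3)*s*t + (193/9)*s^2
expanded: Gamma^s_ss = (G E_s - 2F F_s + F E_t)/(2D), Gamma^s_st = (G E_t - F G_s)/(2D), Gamma^s_tt = (2G F_t - G G_s - F G_t)/(2D), Gamma^t_ss = (2E F_s - E E_t - F E_s)/(2D), Gamma^t_st = (E G_s - F E_t)/(2D), Gamma^t_tt = (E G_t - 2F F_t + F G_s)/(2D); substitute and cancel common factors

Answer: Gamma_sss = (144*s - 84*t)/(193*s^2 - 168*s*t + 42*s + 49*t^2 + 18), Gamma_sst = (-84*s + 49*t)/(193*s^2 - 168*s*t + 42*s + 49*t^2 + 18), Gamma_stt = 0, Gamma_tss = (-84*s - 36)/(193*s^2 - 168*s*t + 42*s + 49*t^2 + 18), Gamma_tst = (49*s + 21)/(193*s^2 - 168*s*t + 42*s + 49*t^2 + 18), Gamma_ttt = 0


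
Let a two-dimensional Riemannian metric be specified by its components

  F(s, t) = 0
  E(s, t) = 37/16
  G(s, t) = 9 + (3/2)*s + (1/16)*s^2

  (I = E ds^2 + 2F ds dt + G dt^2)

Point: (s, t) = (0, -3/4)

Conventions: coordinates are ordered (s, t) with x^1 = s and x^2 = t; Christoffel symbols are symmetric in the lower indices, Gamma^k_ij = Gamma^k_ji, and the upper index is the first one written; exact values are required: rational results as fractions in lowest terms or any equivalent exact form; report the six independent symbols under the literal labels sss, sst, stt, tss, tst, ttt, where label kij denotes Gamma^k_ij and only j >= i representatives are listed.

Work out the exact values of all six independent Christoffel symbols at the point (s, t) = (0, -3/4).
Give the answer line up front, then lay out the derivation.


Answer: Gamma_sss = 0, Gamma_sst = 0, Gamma_stt = -12/37, Gamma_tss = 0, Gamma_tst = 1/12, Gamma_ttt = 0

E = 37/16, F = 0, G = 9 at the point
E_s = 0, E_t = 0, F_s = 0, F_t = 0, G_s = 3/2, G_t = 0
EG - F^2 = 333/16;  g^inv = (16/333) * [[9, 0], [0, 37/16]]
first-kind symbols [ij,l] = (1/2)(d_i g_jl + d_j g_il - d_l g_ij): [ss,s] = E_s/2 = 0, [ss,t] = F_s - E_t/2 = 0, [st,s] = E_t/2 = 0, [st,t] = G_s/2 = 3/4, [tt,s] = F_t - G_s/2 = -3/4, [tt,t] = G_t/2 = 0
Gamma^s_ij = (G*[ij,s] - F*[ij,t])/(EG - F^2), Gamma^t_ij = (E*[ij,t] - F*[ij,s])/(EG - F^2)


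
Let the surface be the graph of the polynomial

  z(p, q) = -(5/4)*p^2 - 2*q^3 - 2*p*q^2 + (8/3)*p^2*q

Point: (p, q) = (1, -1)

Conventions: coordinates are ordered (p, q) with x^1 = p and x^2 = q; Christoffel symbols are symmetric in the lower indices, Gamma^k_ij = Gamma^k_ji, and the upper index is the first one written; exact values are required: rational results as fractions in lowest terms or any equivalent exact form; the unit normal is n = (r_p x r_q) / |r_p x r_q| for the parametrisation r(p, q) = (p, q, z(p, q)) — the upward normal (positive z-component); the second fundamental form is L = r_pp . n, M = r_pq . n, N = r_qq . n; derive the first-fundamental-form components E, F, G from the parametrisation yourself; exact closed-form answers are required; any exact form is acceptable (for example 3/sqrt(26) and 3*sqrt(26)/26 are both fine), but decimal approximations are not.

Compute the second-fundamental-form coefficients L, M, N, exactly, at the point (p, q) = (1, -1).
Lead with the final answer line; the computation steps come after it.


Answer: L = -47*sqrt(3533)/3533, M = 56*sqrt(3533)/3533, N = 48*sqrt(3533)/3533

z_p = -59/6, z_q = 2/3, z_pp = -47/6, z_pq = 28/3, z_qq = 8
E = 3517/36, F = -59/9, G = 13/9; answer radicand W^2 = 3533/36
unnormalised second-form numerators: l = -47/6, m = 28/3, n = 8; L = l/sqrt(3533/36), and similarly M = m/sqrt(W^2), N = n/sqrt(W^2)


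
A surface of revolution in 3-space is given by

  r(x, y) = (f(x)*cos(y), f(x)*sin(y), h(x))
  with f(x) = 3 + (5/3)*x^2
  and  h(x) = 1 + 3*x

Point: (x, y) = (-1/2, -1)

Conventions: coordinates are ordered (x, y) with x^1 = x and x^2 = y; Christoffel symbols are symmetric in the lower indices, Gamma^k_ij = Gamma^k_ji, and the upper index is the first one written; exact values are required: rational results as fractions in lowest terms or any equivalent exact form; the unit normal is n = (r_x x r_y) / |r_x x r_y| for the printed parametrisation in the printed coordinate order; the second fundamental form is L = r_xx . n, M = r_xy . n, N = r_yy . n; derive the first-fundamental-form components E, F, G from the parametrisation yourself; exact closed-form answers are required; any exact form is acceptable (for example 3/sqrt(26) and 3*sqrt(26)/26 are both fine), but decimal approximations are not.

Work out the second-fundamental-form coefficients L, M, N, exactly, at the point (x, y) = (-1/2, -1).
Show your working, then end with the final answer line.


f = 41/12, f' = -5/3, f'' = 10/3, h' = 3, h'' = 0
E = 106/9, F = 0, G = 1681/144; answer radicand W^2 = 106/9
unnormalised second-form numerators: l = -10, m = 0, n = 41/4; L = l/sqrt(106/9), and similarly M = m/sqrt(W^2), N = n/sqrt(W^2)

Answer: L = -15*sqrt(106)/53, M = 0, N = 123*sqrt(106)/424


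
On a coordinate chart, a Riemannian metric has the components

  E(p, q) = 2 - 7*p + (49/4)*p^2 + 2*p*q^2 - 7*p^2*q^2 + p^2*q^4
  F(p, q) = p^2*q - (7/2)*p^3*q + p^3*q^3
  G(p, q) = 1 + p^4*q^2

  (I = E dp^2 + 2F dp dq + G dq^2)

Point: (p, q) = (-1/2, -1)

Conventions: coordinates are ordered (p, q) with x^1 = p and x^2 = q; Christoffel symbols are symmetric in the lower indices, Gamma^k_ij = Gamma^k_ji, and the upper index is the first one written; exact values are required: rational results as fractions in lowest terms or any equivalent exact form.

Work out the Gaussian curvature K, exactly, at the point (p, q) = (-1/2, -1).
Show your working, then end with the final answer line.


E = 97/16, F = -9/16, G = 17/16, EG - F^2 = 49/8 at the point
E_p = -45/4, E_q = 9/2, F_p = 23/8, F_q = 5/16, G_p = -1/2, G_q = -1/8
E_qq = -5/2, F_pq = -11/8, G_pp = 3
Compute both Brioschi determinants and normalise by (EG - F^2)^2.
M1 = [[-E_qq/2 + F_pq - G_pp/2, E_p/2, F_p - E_q/2], [F_q - G_p/2, E, F], [G_q/2, F, G]] = [[-13/8, -45/8, 5/8], [9/16, 97/16, -9/16], [-1/16, -9/16, 17/16]]; det M1 = -27/4
M2 = [[0, E_q/2, G_p/2], [E_q/2, E, F], [G_p/2, F, G]] = [[0, 9/4, -1/4], [9/4, 97/16, -9/16], [-1/4, -9/16, 17/16]]; det M2 = -41/8
det M1 - det M2 = -13/8; K = -13/8 / (49/8)^2 = -104/2401

Answer: K = -104/2401


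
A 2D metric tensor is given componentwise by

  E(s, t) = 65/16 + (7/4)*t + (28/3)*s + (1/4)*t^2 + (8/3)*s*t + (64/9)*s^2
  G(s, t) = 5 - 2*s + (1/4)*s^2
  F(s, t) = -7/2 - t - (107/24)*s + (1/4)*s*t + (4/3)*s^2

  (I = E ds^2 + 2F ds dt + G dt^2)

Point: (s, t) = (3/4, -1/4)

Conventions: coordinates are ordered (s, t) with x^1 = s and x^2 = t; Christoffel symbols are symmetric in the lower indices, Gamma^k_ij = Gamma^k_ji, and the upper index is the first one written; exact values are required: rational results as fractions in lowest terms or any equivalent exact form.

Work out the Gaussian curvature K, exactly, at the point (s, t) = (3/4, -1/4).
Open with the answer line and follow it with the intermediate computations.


Answer: K = -256/288369

E = 905/64, F = -377/64, G = 233/64, EG - F^2 = 537/32 at the point
E_s = 58/3, E_t = 29/8, F_s = -121/48, F_t = -13/16, G_s = -13/8, G_t = 0
E_tt = 1/2, F_st = 1/4, G_ss = 1/2
Using the Brioschi determinant formula for K from the metric derivatives:
M1 = [[-E_tt/2 + F_st - G_ss/2, E_s/2, F_s - E_t/2], [F_t - G_s/2, E, F], [G_t/2, F, G]] = [[-1/4, 29/3, -13/3], [0, 905/64, -377/64], [0, -377/64, 233/64]]; det M1 = -537/128
M2 = [[0, E_t/2, G_s/2], [E_t/2, E, F], [G_s/2, F, G]] = [[0, 29/16, -13/16], [29/16, 905/64, -377/64], [-13/16, -377/64, 233/64]]; det M2 = -505/128
det M1 - det M2 = -1/4; K = -1/4 / (537/32)^2 = -256/288369


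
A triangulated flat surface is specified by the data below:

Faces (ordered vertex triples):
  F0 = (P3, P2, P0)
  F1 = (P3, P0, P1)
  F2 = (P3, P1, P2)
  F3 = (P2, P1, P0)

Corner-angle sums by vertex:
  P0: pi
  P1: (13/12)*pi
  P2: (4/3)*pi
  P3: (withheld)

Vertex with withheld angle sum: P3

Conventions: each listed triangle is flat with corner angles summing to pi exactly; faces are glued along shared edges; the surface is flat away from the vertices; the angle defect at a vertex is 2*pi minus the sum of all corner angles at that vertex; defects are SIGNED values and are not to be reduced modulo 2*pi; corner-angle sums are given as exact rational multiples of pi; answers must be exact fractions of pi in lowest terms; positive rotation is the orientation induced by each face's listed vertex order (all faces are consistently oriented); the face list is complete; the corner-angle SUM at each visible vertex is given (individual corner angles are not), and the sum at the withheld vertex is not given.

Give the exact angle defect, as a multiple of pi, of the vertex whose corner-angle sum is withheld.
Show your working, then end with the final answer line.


V = 4, E = 6, F = 4; chi = V - E + F = 2
Gauss-Bonnet: total defect = 2*pi*chi = 4*pi; visible defects sum to (31/12)*pi

Answer: defect(P3) = (17/12)*pi


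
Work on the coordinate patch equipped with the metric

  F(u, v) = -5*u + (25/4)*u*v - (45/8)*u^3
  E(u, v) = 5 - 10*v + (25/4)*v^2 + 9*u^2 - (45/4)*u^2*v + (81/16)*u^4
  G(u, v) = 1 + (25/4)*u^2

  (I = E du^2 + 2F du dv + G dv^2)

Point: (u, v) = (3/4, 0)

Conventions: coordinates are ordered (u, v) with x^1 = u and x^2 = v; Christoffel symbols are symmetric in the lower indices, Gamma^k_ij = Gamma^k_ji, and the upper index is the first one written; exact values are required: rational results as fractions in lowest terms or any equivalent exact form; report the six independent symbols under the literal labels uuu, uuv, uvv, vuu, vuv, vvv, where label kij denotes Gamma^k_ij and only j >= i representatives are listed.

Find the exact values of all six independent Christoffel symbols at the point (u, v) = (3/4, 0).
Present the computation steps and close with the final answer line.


E = 47777/4096, F = -3135/512, G = 289/64 at the point
E_u = 5643/256, E_v = -1045/64, F_u = -1855/128, F_v = 75/16, G_u = 75/8, G_v = 0
EG - F^2 = 62177/4096;  g^inv = (4096/62177) * [[289/64, 3135/512], [3135/512, 47777/4096]]
first-kind symbols [ij,l] = (1/2)(d_i g_jl + d_j g_il - d_l g_ij): [uu,u] = E_u/2 = 5643/512, [uu,v] = F_u - E_v/2 = -405/64, [uv,u] = E_v/2 = -1045/128, [uv,v] = G_u/2 = 75/16, [vv,u] = F_v - G_u/2 = 0, [vv,v] = G_v/2 = 0
Gamma^u_ij = (G*[ij,u] - F*[ij,v])/(EG - F^2), Gamma^v_ij = (E*[ij,v] - F*[ij,u])/(EG - F^2)

Answer: Gamma_uuu = 45144/62177, Gamma_uuv = -33440/62177, Gamma_uvv = 0, Gamma_vuu = -25920/62177, Gamma_vuv = 19200/62177, Gamma_vvv = 0


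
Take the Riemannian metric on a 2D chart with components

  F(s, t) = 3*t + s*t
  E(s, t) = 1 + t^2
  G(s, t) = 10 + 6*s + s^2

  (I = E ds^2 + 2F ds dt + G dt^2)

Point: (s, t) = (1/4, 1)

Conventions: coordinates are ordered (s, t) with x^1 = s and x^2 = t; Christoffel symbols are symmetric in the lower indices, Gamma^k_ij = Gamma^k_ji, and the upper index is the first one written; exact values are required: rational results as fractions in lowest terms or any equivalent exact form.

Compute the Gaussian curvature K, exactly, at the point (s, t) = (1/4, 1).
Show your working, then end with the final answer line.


E = 2, F = 13/4, G = 185/16, EG - F^2 = 201/16 at the point
E_s = 0, E_t = 2, F_s = 1, F_t = 13/4, G_s = 13/2, G_t = 0
E_tt = 2, F_st = 1, G_ss = 2
The intrinsic route: Brioschi's K = (det M1 - det M2)/(EG - F^2)^2.
M1 = [[-E_tt/2 + F_st - G_ss/2, E_s/2, F_s - E_t/2], [F_t - G_s/2, E, F], [G_t/2, F, G]] = [[-1, 0, 0], [0, 2, 13/4], [0, 13/4, 185/16]]; det M1 = -201/16
M2 = [[0, E_t/2, G_s/2], [E_t/2, E, F], [G_s/2, F, G]] = [[0, 1, 13/4], [1, 2, 13/4], [13/4, 13/4, 185/16]]; det M2 = -185/16
det M1 - det M2 = -1; K = -1 / (201/16)^2 = -256/40401

Answer: K = -256/40401


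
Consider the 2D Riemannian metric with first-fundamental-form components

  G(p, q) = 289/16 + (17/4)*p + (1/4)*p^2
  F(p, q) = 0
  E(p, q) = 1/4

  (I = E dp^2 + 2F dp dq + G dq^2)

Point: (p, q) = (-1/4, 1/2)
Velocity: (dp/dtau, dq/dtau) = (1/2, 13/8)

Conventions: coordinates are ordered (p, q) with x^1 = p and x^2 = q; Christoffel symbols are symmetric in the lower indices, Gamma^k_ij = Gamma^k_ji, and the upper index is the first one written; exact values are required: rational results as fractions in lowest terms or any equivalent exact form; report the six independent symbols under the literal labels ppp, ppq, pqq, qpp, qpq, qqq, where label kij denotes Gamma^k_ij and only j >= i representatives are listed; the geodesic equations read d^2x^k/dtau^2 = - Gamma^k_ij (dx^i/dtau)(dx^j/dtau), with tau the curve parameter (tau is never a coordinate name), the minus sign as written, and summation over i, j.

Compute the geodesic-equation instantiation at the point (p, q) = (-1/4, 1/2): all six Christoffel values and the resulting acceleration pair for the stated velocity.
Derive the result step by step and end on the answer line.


E = 1/4, F = 0, G = 1089/64 at the point
E_p = 0, E_q = 0, F_p = 0, F_q = 0, G_p = 33/8, G_q = 0
EG - F^2 = 1089/256;  g^inv = (256/1089) * [[1089/64, 0], [0, 1/4]]
first-kind symbols [ij,l] = (1/2)(d_i g_jl + d_j g_il - d_l g_ij): [pp,p] = E_p/2 = 0, [pp,q] = F_p - E_q/2 = 0, [pq,p] = E_q/2 = 0, [pq,q] = G_p/2 = 33/16, [qq,p] = F_q - G_p/2 = -33/16, [qq,q] = G_q/2 = 0
Gamma^p_ij = (G*[ij,p] - F*[ij,q])/(EG - F^2), Gamma^q_ij = (E*[ij,q] - F*[ij,p])/(EG - F^2)
Gamma_ppp = 0, Gamma_ppq = 0, Gamma_pqq = -33/4, Gamma_qpp = 0, Gamma_qpq = 4/33, Gamma_qqq = 0
d^2p/dtau^2 = -(Gamma_ppp*(1/2)^2 + 2*Gamma_ppq*(1/2)*(13/8) + Gamma_pqq*(13/8)^2) = 5577/256
d^2q/dtau^2 = -(Gamma_qpp*(1/2)^2 + 2*Gamma_qpq*(1/2)*(13/8) + Gamma_qqq*(13/8)^2) = -13/66

Answer: Gamma_ppp = 0, Gamma_ppq = 0, Gamma_pqq = -33/4, Gamma_qpp = 0, Gamma_qpq = 4/33, Gamma_qqq = 0; accelerations (d^2p/dtau^2, d^2q/dtau^2) = (5577/256, -13/66)


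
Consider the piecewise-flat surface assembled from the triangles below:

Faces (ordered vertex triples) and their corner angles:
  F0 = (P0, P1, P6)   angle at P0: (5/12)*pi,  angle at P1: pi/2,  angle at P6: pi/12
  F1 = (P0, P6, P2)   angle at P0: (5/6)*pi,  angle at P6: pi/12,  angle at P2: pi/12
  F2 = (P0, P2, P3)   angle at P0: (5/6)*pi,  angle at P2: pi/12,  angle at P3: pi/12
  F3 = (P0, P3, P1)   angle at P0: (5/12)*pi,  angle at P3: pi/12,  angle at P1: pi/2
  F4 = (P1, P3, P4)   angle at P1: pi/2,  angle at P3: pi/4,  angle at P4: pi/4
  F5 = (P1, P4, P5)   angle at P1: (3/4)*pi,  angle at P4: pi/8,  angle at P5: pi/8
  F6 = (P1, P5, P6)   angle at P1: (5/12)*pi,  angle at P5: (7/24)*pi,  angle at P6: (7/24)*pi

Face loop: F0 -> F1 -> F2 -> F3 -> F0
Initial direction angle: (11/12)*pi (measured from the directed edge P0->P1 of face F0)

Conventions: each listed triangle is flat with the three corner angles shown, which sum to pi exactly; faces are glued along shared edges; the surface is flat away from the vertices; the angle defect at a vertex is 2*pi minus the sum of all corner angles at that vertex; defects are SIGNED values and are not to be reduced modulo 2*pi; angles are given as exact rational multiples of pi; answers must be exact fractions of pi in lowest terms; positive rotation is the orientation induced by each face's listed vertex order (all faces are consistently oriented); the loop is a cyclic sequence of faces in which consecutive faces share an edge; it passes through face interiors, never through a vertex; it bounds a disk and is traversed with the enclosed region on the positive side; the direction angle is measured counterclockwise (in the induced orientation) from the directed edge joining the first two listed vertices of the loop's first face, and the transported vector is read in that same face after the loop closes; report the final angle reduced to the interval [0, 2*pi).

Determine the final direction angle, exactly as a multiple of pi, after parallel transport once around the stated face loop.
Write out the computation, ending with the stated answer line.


enclosed vertex P0: corner angles sum to (5/2)*pi, defect = 2*pi - (5/2)*pi = -pi/2
adding the enclosed defects to the starting angle (mod 2*pi, induced orientation) gives the holonomy
final angle = (11/12)*pi - pi/2 = (5/12)*pi (mod 2*pi)

Answer: final direction angle = (5/12)*pi


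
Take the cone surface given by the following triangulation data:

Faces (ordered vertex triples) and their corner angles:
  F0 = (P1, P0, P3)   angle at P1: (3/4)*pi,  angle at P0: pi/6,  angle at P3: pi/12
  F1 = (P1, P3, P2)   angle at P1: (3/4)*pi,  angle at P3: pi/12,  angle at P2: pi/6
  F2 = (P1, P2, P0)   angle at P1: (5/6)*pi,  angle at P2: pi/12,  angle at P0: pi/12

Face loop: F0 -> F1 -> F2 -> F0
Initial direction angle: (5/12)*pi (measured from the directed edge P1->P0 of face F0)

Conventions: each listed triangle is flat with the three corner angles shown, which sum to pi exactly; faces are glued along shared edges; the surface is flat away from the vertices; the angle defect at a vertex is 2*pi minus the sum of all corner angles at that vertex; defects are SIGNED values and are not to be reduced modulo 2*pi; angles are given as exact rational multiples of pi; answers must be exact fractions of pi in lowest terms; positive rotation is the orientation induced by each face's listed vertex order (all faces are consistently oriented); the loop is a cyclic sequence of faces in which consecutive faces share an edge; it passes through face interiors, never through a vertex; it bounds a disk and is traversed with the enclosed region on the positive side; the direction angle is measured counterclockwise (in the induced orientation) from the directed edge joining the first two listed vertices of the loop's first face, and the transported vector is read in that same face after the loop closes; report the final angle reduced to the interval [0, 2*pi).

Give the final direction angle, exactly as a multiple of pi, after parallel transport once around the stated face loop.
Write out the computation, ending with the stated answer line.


enclosed vertex P1: corner angles sum to (7/3)*pi, defect = 2*pi - (7/3)*pi = -pi/3
summing the enclosed defects onto the initial angle, mod 2*pi in the induced orientation:
final angle = (5/12)*pi - pi/3 = pi/12 (mod 2*pi)

Answer: final direction angle = pi/12


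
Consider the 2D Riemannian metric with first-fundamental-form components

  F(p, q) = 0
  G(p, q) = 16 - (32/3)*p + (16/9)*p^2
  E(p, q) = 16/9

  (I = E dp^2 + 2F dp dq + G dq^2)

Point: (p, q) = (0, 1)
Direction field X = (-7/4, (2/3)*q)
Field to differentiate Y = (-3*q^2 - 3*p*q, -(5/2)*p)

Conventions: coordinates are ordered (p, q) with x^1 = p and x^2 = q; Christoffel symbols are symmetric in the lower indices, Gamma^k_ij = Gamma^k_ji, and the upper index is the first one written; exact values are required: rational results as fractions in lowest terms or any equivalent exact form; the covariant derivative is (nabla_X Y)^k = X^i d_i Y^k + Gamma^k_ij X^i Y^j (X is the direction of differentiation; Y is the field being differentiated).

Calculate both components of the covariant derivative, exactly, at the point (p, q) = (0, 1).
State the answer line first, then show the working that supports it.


Answer: (nabla_X Y)^p = 5/4, (nabla_X Y)^q = 121/24

E = 16/9, F = 0, G = 16 at the point
E_p = 0, E_q = 0, F_p = 0, F_q = 0, G_p = -32/3, G_q = 0
EG - F^2 = 256/9;  g^inv = (9/256) * [[16, 0], [0, 16/9]]
first-kind symbols [ij,l] = (1/2)(d_i g_jl + d_j g_il - d_l g_ij): [pp,p] = E_p/2 = 0, [pp,q] = F_p - E_q/2 = 0, [pq,p] = E_q/2 = 0, [pq,q] = G_p/2 = -16/3, [qq,p] = F_q - G_p/2 = 16/3, [qq,q] = G_q/2 = 0
Gamma^p_ij = (G*[ij,p] - F*[ij,q])/(EG - F^2), Gamma^q_ij = (E*[ij,q] - F*[ij,p])/(EG - F^2)
Gamma_ppp = 0, Gamma_ppq = 0, Gamma_pqq = 3, Gamma_qpp = 0, Gamma_qpq = -1/3, Gamma_qqq = 0
X = (-7/4, 2/3), Y = (-3, 0) at the point


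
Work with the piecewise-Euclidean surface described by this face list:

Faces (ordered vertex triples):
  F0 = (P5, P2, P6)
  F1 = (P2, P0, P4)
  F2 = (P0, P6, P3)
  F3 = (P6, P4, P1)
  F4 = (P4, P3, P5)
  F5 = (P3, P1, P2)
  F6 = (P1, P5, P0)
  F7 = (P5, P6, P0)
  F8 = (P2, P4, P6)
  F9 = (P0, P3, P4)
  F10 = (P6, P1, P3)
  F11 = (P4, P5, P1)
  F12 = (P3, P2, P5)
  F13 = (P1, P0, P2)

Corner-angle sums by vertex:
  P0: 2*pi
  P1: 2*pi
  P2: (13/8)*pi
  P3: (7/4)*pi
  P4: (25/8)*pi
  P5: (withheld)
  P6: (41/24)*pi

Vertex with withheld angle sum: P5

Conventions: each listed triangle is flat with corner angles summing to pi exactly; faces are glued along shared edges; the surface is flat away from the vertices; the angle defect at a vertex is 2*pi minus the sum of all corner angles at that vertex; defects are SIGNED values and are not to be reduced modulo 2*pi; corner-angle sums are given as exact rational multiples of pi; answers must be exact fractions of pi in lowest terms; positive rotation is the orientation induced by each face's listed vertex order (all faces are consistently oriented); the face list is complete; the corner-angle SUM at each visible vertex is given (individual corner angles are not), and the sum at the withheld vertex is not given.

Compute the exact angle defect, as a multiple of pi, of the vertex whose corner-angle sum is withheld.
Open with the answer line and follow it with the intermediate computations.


Answer: defect(P5) = (5/24)*pi

V = 7, E = 21, F = 14; chi = V - E + F = 0
Gauss-Bonnet: total defect = 2*pi*chi = 0; visible defects sum to (-5/24)*pi


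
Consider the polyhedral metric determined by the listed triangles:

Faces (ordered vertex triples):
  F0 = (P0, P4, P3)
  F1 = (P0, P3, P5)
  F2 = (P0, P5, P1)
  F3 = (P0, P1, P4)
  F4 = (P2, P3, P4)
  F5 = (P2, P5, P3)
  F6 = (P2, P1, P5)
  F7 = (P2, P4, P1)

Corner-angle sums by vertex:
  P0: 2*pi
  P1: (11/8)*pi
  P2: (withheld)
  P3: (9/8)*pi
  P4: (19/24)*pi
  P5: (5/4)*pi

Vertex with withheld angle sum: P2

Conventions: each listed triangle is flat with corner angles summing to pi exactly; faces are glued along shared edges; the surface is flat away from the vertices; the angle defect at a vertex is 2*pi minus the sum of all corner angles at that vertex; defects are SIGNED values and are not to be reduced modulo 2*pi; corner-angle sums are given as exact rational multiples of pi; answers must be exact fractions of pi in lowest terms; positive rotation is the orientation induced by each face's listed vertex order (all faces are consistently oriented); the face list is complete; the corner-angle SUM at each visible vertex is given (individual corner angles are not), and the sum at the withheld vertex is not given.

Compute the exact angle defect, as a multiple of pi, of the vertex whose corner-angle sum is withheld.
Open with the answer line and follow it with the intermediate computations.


Answer: defect(P2) = (13/24)*pi

V = 6, E = 12, F = 8; chi = V - E + F = 2
Gauss-Bonnet: total defect = 2*pi*chi = 4*pi; visible defects sum to (83/24)*pi


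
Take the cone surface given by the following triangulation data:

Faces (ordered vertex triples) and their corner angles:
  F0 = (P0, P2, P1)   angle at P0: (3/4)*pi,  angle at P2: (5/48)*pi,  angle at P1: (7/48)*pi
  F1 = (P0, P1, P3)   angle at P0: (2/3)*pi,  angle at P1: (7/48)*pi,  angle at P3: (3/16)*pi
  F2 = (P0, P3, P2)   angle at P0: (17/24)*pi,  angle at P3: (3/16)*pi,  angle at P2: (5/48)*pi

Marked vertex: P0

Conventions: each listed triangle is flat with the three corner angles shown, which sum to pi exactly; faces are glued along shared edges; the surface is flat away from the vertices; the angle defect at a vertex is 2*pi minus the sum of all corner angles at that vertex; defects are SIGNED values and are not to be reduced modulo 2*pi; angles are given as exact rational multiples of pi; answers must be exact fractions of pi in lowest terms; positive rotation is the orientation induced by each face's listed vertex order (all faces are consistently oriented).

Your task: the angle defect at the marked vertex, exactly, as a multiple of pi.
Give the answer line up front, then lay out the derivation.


Answer: defect(P0) = -pi/8

Sum of corner angles at P0: (17/8)*pi
defect = 2*pi - (17/8)*pi


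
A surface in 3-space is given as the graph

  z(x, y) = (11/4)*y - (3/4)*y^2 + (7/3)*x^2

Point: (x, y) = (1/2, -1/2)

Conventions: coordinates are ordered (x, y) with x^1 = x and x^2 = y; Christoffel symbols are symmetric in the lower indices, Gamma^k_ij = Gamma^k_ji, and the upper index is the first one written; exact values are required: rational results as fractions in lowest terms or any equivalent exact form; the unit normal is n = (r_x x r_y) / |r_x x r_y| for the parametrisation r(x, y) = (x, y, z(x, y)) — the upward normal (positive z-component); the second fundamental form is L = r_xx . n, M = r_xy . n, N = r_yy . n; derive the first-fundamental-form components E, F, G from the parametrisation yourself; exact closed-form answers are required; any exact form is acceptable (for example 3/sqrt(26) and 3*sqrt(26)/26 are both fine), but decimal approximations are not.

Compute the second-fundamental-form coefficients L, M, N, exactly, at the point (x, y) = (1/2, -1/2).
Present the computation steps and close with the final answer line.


z_x = 7/3, z_y = 7/2, z_xx = 14/3, z_xy = 0, z_yy = -3/2
E = 58/9, F = 49/6, G = 53/4; answer radicand W^2 = 673/36
unnormalised second-form numerators: l = 14/3, m = 0, n = -3/2; L = l/sqrt(673/36), and similarly M = m/sqrt(W^2), N = n/sqrt(W^2)

Answer: L = 28*sqrt(673)/673, M = 0, N = -9*sqrt(673)/673


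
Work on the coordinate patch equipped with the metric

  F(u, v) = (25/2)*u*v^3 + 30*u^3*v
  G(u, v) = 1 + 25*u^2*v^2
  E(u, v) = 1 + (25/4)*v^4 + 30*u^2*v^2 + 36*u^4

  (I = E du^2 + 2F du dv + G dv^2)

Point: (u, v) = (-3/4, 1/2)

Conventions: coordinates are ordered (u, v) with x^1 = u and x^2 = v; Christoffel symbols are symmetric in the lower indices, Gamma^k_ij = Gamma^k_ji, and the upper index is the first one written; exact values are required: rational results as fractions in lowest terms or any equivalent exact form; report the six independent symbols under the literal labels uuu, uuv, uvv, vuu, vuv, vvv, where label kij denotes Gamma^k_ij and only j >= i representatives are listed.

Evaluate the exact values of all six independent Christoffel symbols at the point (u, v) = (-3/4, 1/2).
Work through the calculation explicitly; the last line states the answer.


E = 17, F = -15/2, G = 289/64 at the point
E_u = -72, E_v = 20, F_u = 215/8, F_v = -315/16, G_u = -75/8, G_v = 225/16
EG - F^2 = 1313/64;  g^inv = (64/1313) * [[289/64, 15/2], [15/2, 17]]
first-kind symbols [ij,l] = (1/2)(d_i g_jl + d_j g_il - d_l g_ij): [uu,u] = E_u/2 = -36, [uu,v] = F_u - E_v/2 = 135/8, [uv,u] = E_v/2 = 10, [uv,v] = G_u/2 = -75/16, [vv,u] = F_v - G_u/2 = -15, [vv,v] = G_v/2 = 225/32
Gamma^u_ij = (G*[ij,u] - F*[ij,v])/(EG - F^2), Gamma^v_ij = (E*[ij,v] - F*[ij,u])/(EG - F^2)

Answer: Gamma_uuu = -2304/1313, Gamma_uuv = 640/1313, Gamma_uvv = -960/1313, Gamma_vuu = 1080/1313, Gamma_vuv = -300/1313, Gamma_vvv = 450/1313


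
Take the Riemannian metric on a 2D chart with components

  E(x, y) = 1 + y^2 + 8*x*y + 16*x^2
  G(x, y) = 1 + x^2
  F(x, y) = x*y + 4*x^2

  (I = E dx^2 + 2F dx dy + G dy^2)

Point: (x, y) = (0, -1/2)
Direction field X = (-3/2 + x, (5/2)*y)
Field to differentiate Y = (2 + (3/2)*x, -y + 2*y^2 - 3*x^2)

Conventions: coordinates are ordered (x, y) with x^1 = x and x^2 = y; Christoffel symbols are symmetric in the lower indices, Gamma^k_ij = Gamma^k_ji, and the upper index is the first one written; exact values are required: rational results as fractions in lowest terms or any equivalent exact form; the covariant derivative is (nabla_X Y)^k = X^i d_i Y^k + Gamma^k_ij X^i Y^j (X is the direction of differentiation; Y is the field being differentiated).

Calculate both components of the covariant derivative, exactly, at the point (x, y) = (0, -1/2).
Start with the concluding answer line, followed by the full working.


Answer: (nabla_X Y)^x = 83/20, (nabla_X Y)^y = 15/4

E = 5/4, F = 0, G = 1 at the point
E_x = -4, E_y = -1, F_x = -1/2, F_y = 0, G_x = 0, G_y = 0
EG - F^2 = 5/4;  g^inv = (4/5) * [[1, 0], [0, 5/4]]
first-kind symbols [ij,l] = (1/2)(d_i g_jl + d_j g_il - d_l g_ij): [xx,x] = E_x/2 = -2, [xx,y] = F_x - E_y/2 = 0, [xy,x] = E_y/2 = -1/2, [xy,y] = G_x/2 = 0, [yy,x] = F_y - G_x/2 = 0, [yy,y] = G_y/2 = 0
Gamma^x_ij = (G*[ij,x] - F*[ij,y])/(EG - F^2), Gamma^y_ij = (E*[ij,y] - F*[ij,x])/(EG - F^2)
Gamma_xxx = -8/5, Gamma_xxy = -2/5, Gamma_xyy = 0, Gamma_yxx = 0, Gamma_yxy = 0, Gamma_yyy = 0
X = (-3/2, -5/4), Y = (2, 1) at the point


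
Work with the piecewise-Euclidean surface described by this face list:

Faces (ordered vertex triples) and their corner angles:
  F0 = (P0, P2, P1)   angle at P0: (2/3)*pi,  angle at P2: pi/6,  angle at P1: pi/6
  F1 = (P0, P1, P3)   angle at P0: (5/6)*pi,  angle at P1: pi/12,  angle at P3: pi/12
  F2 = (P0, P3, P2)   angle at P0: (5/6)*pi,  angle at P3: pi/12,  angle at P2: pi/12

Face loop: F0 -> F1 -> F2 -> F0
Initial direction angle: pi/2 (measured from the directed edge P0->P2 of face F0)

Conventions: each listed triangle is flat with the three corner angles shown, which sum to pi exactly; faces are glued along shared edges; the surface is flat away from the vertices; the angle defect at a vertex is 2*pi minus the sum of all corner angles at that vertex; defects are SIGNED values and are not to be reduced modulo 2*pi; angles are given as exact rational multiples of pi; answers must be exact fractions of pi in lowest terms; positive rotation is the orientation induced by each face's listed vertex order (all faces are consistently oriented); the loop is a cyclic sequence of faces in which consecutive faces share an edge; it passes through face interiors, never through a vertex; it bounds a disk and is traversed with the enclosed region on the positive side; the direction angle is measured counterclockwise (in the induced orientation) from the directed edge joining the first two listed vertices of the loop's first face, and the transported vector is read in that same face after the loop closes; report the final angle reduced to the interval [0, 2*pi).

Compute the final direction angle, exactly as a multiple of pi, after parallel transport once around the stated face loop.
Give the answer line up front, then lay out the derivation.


Answer: final direction angle = pi/6

enclosed vertex P0: corner angles sum to (7/3)*pi, defect = 2*pi - (7/3)*pi = -pi/3
transport around the loop rotates by the sum of enclosed defects; add to the initial angle mod 2*pi
final angle = pi/2 - pi/3 = pi/6 (mod 2*pi)


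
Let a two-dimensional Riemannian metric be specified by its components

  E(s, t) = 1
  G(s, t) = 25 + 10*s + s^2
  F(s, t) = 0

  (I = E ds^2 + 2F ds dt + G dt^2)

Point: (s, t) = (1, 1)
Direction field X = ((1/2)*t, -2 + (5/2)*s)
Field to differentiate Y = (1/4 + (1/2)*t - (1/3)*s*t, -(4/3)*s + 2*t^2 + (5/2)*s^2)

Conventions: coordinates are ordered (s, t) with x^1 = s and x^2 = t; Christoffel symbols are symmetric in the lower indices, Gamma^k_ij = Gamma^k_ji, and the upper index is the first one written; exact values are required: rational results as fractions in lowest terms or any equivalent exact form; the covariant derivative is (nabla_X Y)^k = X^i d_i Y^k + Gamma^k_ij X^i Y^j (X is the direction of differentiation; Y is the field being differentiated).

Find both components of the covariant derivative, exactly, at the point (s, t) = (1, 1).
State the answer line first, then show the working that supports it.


Answer: (nabla_X Y)^s = -115/12, (nabla_X Y)^t = 595/144

E = 1, F = 0, G = 36 at the point
E_s = 0, E_t = 0, F_s = 0, F_t = 0, G_s = 12, G_t = 0
EG - F^2 = 36;  g^inv = (1/36) * [[36, 0], [0, 1]]
first-kind symbols [ij,l] = (1/2)(d_i g_jl + d_j g_il - d_l g_ij): [ss,s] = E_s/2 = 0, [ss,t] = F_s - E_t/2 = 0, [st,s] = E_t/2 = 0, [st,t] = G_s/2 = 6, [tt,s] = F_t - G_s/2 = -6, [tt,t] = G_t/2 = 0
Gamma^s_ij = (G*[ij,s] - F*[ij,t])/(EG - F^2), Gamma^t_ij = (E*[ij,t] - F*[ij,s])/(EG - F^2)
Gamma_sss = 0, Gamma_sst = 0, Gamma_stt = -6, Gamma_tss = 0, Gamma_tst = 1/6, Gamma_ttt = 0
X = (1/2, 1/2), Y = (5/12, 19/6) at the point
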